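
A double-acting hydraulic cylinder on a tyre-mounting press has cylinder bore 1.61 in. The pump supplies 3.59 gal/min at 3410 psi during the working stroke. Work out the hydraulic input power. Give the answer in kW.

Hydraulic power = P × Q

W ≈ 5.33 kW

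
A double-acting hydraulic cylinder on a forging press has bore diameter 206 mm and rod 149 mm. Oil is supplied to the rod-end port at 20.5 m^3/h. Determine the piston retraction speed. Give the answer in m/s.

Rod-side annular area A_ann = π/4 × (206² − 149²) = 15890 mm^2
Flow into the rod-end port fills the annular volume.
v = Q / A

v ≈ 0.358 m/s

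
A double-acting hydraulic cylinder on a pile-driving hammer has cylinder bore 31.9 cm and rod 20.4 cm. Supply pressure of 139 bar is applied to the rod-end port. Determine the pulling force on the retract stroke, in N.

F ≈ 6.57e5 N

Rod-side annular area A_ann = π/4 × (31.9² − 20.4²) = 472.4 cm^2
On retraction the pressure acts on the annular area (bore minus rod).
F = P × A_ann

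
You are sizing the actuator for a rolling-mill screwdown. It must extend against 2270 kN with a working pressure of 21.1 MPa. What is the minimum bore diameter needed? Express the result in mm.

D ≈ 370 mm

Extension force acts on the full piston face: F = P × (π/4)D².
D = √(4F / (πP)) = √(4 × 2270 kN / (π × 21.1 MPa))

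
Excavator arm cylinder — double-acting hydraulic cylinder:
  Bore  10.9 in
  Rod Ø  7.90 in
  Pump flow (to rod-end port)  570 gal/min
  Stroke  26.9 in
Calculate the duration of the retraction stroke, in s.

Rod-side annular area A_ann = π/4 × (10.9² − 7.90²) = 44.30 in^2
Swept volume V = A × L; t = V / Q = A·L / Q

t ≈ 0.543 s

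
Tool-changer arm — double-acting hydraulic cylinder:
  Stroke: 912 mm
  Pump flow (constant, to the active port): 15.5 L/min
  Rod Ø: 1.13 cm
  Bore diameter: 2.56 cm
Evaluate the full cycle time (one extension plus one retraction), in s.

t ≈ 3.28 s

Cap-side area A_cap = π/4 × (2.56 cm)² = 5.147 cm^2
Rod-side annular area A_ann = π/4 × (2.56² − 1.13²) = 4.144 cm^2
t_ext = A_cap·L/Q = 1.817 s
t_ret = A_ann·L/Q = 1.463 s
t_cycle = t_ext + t_ret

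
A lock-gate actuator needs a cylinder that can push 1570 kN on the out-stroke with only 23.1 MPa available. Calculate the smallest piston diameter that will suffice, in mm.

Extension force acts on the full piston face: F = P × (π/4)D².
D = √(4F / (πP)) = √(4 × 1570 kN / (π × 23.1 MPa))

D ≈ 294 mm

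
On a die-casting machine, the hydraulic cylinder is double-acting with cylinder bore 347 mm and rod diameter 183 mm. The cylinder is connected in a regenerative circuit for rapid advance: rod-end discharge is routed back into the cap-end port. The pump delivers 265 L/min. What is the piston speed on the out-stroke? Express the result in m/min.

v ≈ 10.1 m/min

In regeneration the rod-end outflow joins the pump flow into the cap end, so the net volume the pump must supply per unit advance equals the rod cross-section area.
Rod cross-section A_rod = π/4 × (183 mm)² = 26300 mm^2
v = Q_pump / A_rod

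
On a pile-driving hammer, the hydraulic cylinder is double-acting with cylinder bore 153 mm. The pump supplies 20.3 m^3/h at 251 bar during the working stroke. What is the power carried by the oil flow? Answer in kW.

Hydraulic power = P × Q

W ≈ 142 kW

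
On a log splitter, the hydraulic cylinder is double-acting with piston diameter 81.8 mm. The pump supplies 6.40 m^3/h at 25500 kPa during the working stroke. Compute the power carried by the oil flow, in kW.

Hydraulic power = P × Q

W ≈ 45.3 kW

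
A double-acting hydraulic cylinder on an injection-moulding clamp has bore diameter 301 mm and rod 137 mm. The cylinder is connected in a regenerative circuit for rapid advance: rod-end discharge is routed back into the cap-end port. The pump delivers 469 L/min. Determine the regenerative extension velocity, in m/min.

v ≈ 31.8 m/min

In regeneration the rod-end outflow joins the pump flow into the cap end, so the net volume the pump must supply per unit advance equals the rod cross-section area.
Rod cross-section A_rod = π/4 × (137 mm)² = 14740 mm^2
v = Q_pump / A_rod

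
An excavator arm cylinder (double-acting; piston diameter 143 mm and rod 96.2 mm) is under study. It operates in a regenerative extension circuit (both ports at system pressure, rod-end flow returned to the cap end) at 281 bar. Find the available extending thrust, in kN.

F ≈ 204 kN

With equal pressure on both faces, forces on the annular region cancel; the net push is pressure × rod cross-section.
Rod cross-section A_rod = π/4 × (96.2 mm)² = 7268 mm^2
F = P × A_rod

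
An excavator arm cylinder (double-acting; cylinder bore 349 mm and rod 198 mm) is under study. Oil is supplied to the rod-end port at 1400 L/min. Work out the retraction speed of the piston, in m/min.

Rod-side annular area A_ann = π/4 × (349² − 198²) = 64870 mm^2
Flow into the rod-end port fills the annular volume.
v = Q / A

v ≈ 21.6 m/min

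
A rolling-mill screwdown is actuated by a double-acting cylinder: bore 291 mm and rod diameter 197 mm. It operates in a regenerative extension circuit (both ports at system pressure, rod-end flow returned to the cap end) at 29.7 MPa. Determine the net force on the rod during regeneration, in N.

With equal pressure on both faces, forces on the annular region cancel; the net push is pressure × rod cross-section.
Rod cross-section A_rod = π/4 × (197 mm)² = 30480 mm^2
F = P × A_rod

F ≈ 9.05e5 N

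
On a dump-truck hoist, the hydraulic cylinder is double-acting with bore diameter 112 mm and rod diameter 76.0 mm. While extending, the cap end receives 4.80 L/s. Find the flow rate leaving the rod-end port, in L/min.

Cap-side area A_cap = π/4 × (112 mm)² = 9852 mm^2
Rod-side annular area A_ann = π/4 × (112² − 76.0²) = 5316 mm^2
Piston speed v = Q_in/A_cap; rod-end outflow Q_out = v × A_ann = Q_in × A_ann/A_cap.

Q_out ≈ 155 L/min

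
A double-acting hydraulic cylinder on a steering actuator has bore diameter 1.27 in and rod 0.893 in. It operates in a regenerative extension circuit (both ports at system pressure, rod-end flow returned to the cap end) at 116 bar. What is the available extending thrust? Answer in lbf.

F ≈ 1050 lbf

With equal pressure on both faces, forces on the annular region cancel; the net push is pressure × rod cross-section.
Rod cross-section A_rod = π/4 × (0.893 in)² = 0.6263 in^2
F = P × A_rod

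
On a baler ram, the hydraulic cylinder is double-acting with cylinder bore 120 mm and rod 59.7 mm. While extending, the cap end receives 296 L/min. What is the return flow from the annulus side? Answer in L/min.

Cap-side area A_cap = π/4 × (120 mm)² = 11310 mm^2
Rod-side annular area A_ann = π/4 × (120² − 59.7²) = 8511 mm^2
Piston speed v = Q_in/A_cap; rod-end outflow Q_out = v × A_ann = Q_in × A_ann/A_cap.

Q_out ≈ 223 L/min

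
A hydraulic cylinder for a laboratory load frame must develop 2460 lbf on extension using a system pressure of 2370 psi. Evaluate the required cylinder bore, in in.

Extension force acts on the full piston face: F = P × (π/4)D².
D = √(4F / (πP)) = √(4 × 2460 lbf / (π × 2370 psi))

D ≈ 1.15 in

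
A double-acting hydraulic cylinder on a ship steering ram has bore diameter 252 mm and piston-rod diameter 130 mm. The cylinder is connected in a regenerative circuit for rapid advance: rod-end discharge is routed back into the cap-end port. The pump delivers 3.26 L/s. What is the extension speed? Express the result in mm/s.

In regeneration the rod-end outflow joins the pump flow into the cap end, so the net volume the pump must supply per unit advance equals the rod cross-section area.
Rod cross-section A_rod = π/4 × (130 mm)² = 13270 mm^2
v = Q_pump / A_rod

v ≈ 246 mm/s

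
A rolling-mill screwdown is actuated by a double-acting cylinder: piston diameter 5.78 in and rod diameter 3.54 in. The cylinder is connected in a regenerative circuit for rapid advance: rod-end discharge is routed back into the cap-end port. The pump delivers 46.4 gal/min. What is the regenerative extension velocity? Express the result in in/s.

In regeneration the rod-end outflow joins the pump flow into the cap end, so the net volume the pump must supply per unit advance equals the rod cross-section area.
Rod cross-section A_rod = π/4 × (3.54 in)² = 9.842 in^2
v = Q_pump / A_rod

v ≈ 18.2 in/s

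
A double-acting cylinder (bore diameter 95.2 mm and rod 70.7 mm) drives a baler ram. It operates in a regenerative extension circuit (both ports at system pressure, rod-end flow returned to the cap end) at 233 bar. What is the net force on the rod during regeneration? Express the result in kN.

With equal pressure on both faces, forces on the annular region cancel; the net push is pressure × rod cross-section.
Rod cross-section A_rod = π/4 × (70.7 mm)² = 3926 mm^2
F = P × A_rod

F ≈ 91.5 kN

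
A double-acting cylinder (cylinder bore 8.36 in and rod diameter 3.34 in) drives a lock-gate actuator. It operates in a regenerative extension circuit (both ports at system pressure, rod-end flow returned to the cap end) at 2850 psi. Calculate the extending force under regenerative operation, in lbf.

F ≈ 25000 lbf

With equal pressure on both faces, forces on the annular region cancel; the net push is pressure × rod cross-section.
Rod cross-section A_rod = π/4 × (3.34 in)² = 8.762 in^2
F = P × A_rod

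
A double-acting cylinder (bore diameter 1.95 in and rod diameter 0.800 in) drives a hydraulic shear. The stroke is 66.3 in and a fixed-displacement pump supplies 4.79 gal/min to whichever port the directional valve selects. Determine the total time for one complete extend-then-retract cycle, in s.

Cap-side area A_cap = π/4 × (1.95 in)² = 2.986 in^2
Rod-side annular area A_ann = π/4 × (1.95² − 0.800²) = 2.484 in^2
t_ext = A_cap·L/Q = 10.74 s
t_ret = A_ann·L/Q = 8.930 s
t_cycle = t_ext + t_ret

t ≈ 19.7 s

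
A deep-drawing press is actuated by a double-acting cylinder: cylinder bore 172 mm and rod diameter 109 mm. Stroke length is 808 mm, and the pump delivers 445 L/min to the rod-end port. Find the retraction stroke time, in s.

Rod-side annular area A_ann = π/4 × (172² − 109²) = 13900 mm^2
Swept volume V = A × L; t = V / Q = A·L / Q

t ≈ 1.51 s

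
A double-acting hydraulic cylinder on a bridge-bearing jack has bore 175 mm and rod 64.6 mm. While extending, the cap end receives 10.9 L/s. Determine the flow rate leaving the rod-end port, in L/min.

Q_out ≈ 565 L/min

Cap-side area A_cap = π/4 × (175 mm)² = 24050 mm^2
Rod-side annular area A_ann = π/4 × (175² − 64.6²) = 20780 mm^2
Piston speed v = Q_in/A_cap; rod-end outflow Q_out = v × A_ann = Q_in × A_ann/A_cap.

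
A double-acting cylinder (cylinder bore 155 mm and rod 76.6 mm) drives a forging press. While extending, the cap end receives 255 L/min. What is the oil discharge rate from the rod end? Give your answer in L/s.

Cap-side area A_cap = π/4 × (155 mm)² = 18870 mm^2
Rod-side annular area A_ann = π/4 × (155² − 76.6²) = 14260 mm^2
Piston speed v = Q_in/A_cap; rod-end outflow Q_out = v × A_ann = Q_in × A_ann/A_cap.

Q_out ≈ 3.21 L/s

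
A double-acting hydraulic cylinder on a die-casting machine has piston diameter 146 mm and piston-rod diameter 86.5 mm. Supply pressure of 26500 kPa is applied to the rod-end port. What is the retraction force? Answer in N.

Rod-side annular area A_ann = π/4 × (146² − 86.5²) = 10870 mm^2
On retraction the pressure acts on the annular area (bore minus rod).
F = P × A_ann

F ≈ 2.88e5 N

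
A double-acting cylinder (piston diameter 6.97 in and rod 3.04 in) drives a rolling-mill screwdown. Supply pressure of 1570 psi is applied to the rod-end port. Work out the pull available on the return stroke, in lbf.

F ≈ 48500 lbf

Rod-side annular area A_ann = π/4 × (6.97² − 3.04²) = 30.90 in^2
On retraction the pressure acts on the annular area (bore minus rod).
F = P × A_ann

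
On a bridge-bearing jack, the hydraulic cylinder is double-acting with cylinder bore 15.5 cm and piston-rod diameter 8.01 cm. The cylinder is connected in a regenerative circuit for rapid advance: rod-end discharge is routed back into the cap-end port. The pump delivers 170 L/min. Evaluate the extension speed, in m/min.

In regeneration the rod-end outflow joins the pump flow into the cap end, so the net volume the pump must supply per unit advance equals the rod cross-section area.
Rod cross-section A_rod = π/4 × (8.01 cm)² = 50.39 cm^2
v = Q_pump / A_rod

v ≈ 33.7 m/min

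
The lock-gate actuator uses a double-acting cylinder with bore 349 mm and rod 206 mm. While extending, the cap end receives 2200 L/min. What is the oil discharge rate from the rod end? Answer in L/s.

Cap-side area A_cap = π/4 × (349 mm)² = 95660 mm^2
Rod-side annular area A_ann = π/4 × (349² − 206²) = 62330 mm^2
Piston speed v = Q_in/A_cap; rod-end outflow Q_out = v × A_ann = Q_in × A_ann/A_cap.

Q_out ≈ 23.9 L/s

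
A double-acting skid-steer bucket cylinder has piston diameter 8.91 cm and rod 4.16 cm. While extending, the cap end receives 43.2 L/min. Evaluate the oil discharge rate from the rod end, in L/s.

Q_out ≈ 0.563 L/s

Cap-side area A_cap = π/4 × (8.91 cm)² = 62.35 cm^2
Rod-side annular area A_ann = π/4 × (8.91² − 4.16²) = 48.76 cm^2
Piston speed v = Q_in/A_cap; rod-end outflow Q_out = v × A_ann = Q_in × A_ann/A_cap.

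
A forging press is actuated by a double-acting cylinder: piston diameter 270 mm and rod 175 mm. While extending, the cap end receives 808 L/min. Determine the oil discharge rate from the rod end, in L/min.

Q_out ≈ 469 L/min

Cap-side area A_cap = π/4 × (270 mm)² = 57260 mm^2
Rod-side annular area A_ann = π/4 × (270² − 175²) = 33200 mm^2
Piston speed v = Q_in/A_cap; rod-end outflow Q_out = v × A_ann = Q_in × A_ann/A_cap.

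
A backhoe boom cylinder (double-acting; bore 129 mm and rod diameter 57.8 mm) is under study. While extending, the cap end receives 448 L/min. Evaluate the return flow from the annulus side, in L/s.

Q_out ≈ 5.97 L/s

Cap-side area A_cap = π/4 × (129 mm)² = 13070 mm^2
Rod-side annular area A_ann = π/4 × (129² − 57.8²) = 10450 mm^2
Piston speed v = Q_in/A_cap; rod-end outflow Q_out = v × A_ann = Q_in × A_ann/A_cap.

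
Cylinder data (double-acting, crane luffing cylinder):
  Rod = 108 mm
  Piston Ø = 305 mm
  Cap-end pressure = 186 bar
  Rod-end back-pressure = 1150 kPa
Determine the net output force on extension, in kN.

F ≈ 1290 kN

Cap-side area A_cap = π/4 × (305 mm)² = 73060 mm^2
Rod-side annular area A_ann = π/4 × (305² − 108²) = 63900 mm^2
Net thrust = P_cap·A_cap − P_rod·A_ann = 1359 kN − 73.49 kN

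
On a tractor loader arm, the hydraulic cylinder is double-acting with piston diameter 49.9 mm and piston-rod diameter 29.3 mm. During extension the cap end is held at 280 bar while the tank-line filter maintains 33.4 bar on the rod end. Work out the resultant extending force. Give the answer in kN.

Cap-side area A_cap = π/4 × (49.9 mm)² = 1956 mm^2
Rod-side annular area A_ann = π/4 × (49.9² − 29.3²) = 1281 mm^2
Net thrust = P_cap·A_cap − P_rod·A_ann = 54.76 kN − 4.280 kN

F ≈ 50.5 kN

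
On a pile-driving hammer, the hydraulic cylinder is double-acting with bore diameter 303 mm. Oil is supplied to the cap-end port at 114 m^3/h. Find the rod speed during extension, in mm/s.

Cap-side area A_cap = π/4 × (303 mm)² = 72110 mm^2
v = Q / A

v ≈ 439 mm/s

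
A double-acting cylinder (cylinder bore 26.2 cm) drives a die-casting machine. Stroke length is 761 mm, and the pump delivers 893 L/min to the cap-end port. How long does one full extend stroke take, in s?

t ≈ 2.76 s

Cap-side area A_cap = π/4 × (26.2 cm)² = 539.1 cm^2
Swept volume V = A × L; t = V / Q = A·L / Q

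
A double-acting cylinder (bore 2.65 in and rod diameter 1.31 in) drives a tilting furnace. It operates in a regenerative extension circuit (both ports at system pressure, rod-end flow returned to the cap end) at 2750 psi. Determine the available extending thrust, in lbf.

With equal pressure on both faces, forces on the annular region cancel; the net push is pressure × rod cross-section.
Rod cross-section A_rod = π/4 × (1.31 in)² = 1.348 in^2
F = P × A_rod

F ≈ 3710 lbf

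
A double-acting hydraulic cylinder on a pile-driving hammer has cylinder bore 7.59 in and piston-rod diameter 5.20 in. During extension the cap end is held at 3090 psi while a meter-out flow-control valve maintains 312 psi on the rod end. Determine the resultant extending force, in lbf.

F ≈ 1.32e5 lbf

Cap-side area A_cap = π/4 × (7.59 in)² = 45.25 in^2
Rod-side annular area A_ann = π/4 × (7.59² − 5.20²) = 24.01 in^2
Net thrust = P_cap·A_cap − P_rod·A_ann = 1.398e5 lbf − 7491 lbf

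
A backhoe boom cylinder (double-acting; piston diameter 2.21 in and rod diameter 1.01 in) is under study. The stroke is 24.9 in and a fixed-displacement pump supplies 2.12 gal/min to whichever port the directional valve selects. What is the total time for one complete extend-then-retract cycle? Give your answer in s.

Cap-side area A_cap = π/4 × (2.21 in)² = 3.836 in^2
Rod-side annular area A_ann = π/4 × (2.21² − 1.01²) = 3.035 in^2
t_ext = A_cap·L/Q = 11.70 s
t_ret = A_ann·L/Q = 9.258 s
t_cycle = t_ext + t_ret

t ≈ 21.0 s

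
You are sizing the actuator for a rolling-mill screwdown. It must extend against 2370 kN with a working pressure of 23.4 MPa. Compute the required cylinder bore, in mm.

Extension force acts on the full piston face: F = P × (π/4)D².
D = √(4F / (πP)) = √(4 × 2370 kN / (π × 23.4 MPa))

D ≈ 359 mm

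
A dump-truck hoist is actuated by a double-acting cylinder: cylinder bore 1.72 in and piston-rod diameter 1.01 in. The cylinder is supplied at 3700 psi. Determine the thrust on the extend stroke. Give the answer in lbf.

Cap-side area A_cap = π/4 × (1.72 in)² = 2.324 in^2
F = P × A_cap = 3700 psi × A_cap

F ≈ 8600 lbf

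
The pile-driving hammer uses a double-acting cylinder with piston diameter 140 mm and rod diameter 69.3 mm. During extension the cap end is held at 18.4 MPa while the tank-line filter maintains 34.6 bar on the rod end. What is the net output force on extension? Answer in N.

F ≈ 2.43e5 N

Cap-side area A_cap = π/4 × (140 mm)² = 15390 mm^2
Rod-side annular area A_ann = π/4 × (140² − 69.3²) = 11620 mm^2
Net thrust = P_cap·A_cap − P_rod·A_ann = 2.832e5 N − 40210 N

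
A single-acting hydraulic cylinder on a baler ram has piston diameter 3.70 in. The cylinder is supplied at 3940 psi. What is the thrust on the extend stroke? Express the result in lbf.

F ≈ 42400 lbf

Cap-side area A_cap = π/4 × (3.70 in)² = 10.75 in^2
F = P × A_cap = 3940 psi × A_cap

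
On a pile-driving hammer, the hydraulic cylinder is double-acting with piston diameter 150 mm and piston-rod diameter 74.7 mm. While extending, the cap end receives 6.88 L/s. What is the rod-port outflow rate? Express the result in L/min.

Cap-side area A_cap = π/4 × (150 mm)² = 17670 mm^2
Rod-side annular area A_ann = π/4 × (150² − 74.7²) = 13290 mm^2
Piston speed v = Q_in/A_cap; rod-end outflow Q_out = v × A_ann = Q_in × A_ann/A_cap.

Q_out ≈ 310 L/min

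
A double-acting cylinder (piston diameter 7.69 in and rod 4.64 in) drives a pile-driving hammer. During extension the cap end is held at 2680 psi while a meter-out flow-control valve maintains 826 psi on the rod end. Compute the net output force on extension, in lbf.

Cap-side area A_cap = π/4 × (7.69 in)² = 46.45 in^2
Rod-side annular area A_ann = π/4 × (7.69² − 4.64²) = 29.54 in^2
Net thrust = P_cap·A_cap − P_rod·A_ann = 1.245e5 lbf − 24400 lbf

F ≈ 1.00e5 lbf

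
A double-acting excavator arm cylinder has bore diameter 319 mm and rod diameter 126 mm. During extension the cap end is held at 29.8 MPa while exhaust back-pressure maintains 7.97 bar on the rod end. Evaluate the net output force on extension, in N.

F ≈ 2.33e6 N

Cap-side area A_cap = π/4 × (319 mm)² = 79920 mm^2
Rod-side annular area A_ann = π/4 × (319² − 126²) = 67450 mm^2
Net thrust = P_cap·A_cap − P_rod·A_ann = 2.382e6 N − 53760 N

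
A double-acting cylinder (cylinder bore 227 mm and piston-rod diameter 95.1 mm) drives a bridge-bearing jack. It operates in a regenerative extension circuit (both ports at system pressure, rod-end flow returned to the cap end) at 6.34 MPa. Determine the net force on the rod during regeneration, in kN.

F ≈ 45.0 kN

With equal pressure on both faces, forces on the annular region cancel; the net push is pressure × rod cross-section.
Rod cross-section A_rod = π/4 × (95.1 mm)² = 7103 mm^2
F = P × A_rod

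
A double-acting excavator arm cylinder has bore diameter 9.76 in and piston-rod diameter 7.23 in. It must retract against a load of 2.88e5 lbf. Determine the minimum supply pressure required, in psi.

Rod-side annular area A_ann = π/4 × (9.76² − 7.23²) = 33.76 in^2
Retraction: pressure acts on the annular area.
P = F / A = 2.88e5 lbf / A

P ≈ 8530 psi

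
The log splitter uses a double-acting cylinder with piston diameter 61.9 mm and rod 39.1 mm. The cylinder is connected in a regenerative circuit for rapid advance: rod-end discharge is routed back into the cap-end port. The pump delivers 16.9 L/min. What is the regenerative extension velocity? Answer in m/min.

In regeneration the rod-end outflow joins the pump flow into the cap end, so the net volume the pump must supply per unit advance equals the rod cross-section area.
Rod cross-section A_rod = π/4 × (39.1 mm)² = 1201 mm^2
v = Q_pump / A_rod

v ≈ 14.1 m/min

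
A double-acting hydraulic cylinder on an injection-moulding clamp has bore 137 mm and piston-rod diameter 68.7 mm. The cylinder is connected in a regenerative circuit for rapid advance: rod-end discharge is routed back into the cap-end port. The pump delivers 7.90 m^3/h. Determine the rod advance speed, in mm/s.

v ≈ 592 mm/s

In regeneration the rod-end outflow joins the pump flow into the cap end, so the net volume the pump must supply per unit advance equals the rod cross-section area.
Rod cross-section A_rod = π/4 × (68.7 mm)² = 3707 mm^2
v = Q_pump / A_rod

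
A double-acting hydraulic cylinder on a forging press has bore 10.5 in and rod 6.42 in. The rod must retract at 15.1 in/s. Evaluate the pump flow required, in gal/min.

Rod-side annular area A_ann = π/4 × (10.5² − 6.42²) = 54.22 in^2
Q = A × v

Q ≈ 213 gal/min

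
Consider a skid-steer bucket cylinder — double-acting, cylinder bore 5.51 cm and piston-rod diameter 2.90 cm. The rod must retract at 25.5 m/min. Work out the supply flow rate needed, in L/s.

Q ≈ 0.733 L/s

Rod-side annular area A_ann = π/4 × (5.51² − 2.90²) = 17.24 cm^2
Q = A × v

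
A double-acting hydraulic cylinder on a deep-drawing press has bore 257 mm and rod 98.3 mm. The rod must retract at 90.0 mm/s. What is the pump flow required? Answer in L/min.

Q ≈ 239 L/min

Rod-side annular area A_ann = π/4 × (257² − 98.3²) = 44290 mm^2
Q = A × v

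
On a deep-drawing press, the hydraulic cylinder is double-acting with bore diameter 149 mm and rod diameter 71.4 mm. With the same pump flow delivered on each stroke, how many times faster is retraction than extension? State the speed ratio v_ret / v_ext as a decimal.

v_ret/v_ext ≈ 1.30

Cap-side area A_cap = π/4 × (149 mm)² = 17440 mm^2
Rod-side annular area A_ann = π/4 × (149² − 71.4²) = 13430 mm^2
For equal Q, v ∝ 1/A, so v_ret/v_ext = A_cap/A_ann.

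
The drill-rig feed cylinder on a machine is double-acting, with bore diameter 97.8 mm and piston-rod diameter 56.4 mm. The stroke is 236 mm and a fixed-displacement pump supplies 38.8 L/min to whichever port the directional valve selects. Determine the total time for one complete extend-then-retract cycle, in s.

t ≈ 4.57 s

Cap-side area A_cap = π/4 × (97.8 mm)² = 7512 mm^2
Rod-side annular area A_ann = π/4 × (97.8² − 56.4²) = 5014 mm^2
t_ext = A_cap·L/Q = 2.742 s
t_ret = A_ann·L/Q = 1.830 s
t_cycle = t_ext + t_ret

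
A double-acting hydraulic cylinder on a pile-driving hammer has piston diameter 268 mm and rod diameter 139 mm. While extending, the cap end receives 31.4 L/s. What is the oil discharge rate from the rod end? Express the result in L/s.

Cap-side area A_cap = π/4 × (268 mm)² = 56410 mm^2
Rod-side annular area A_ann = π/4 × (268² − 139²) = 41240 mm^2
Piston speed v = Q_in/A_cap; rod-end outflow Q_out = v × A_ann = Q_in × A_ann/A_cap.

Q_out ≈ 23.0 L/s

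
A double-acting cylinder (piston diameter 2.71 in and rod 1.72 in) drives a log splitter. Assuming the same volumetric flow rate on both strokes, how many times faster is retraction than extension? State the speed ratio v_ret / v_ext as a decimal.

v_ret/v_ext ≈ 1.67

Cap-side area A_cap = π/4 × (2.71 in)² = 5.768 in^2
Rod-side annular area A_ann = π/4 × (2.71² − 1.72²) = 3.445 in^2
For equal Q, v ∝ 1/A, so v_ret/v_ext = A_cap/A_ann.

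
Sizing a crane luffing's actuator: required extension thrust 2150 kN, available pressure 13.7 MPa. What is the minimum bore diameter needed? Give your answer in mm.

D ≈ 447 mm

Extension force acts on the full piston face: F = P × (π/4)D².
D = √(4F / (πP)) = √(4 × 2150 kN / (π × 13.7 MPa))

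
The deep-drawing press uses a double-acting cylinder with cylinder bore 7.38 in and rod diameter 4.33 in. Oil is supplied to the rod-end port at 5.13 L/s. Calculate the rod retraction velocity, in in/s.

Rod-side annular area A_ann = π/4 × (7.38² − 4.33²) = 28.05 in^2
Flow into the rod-end port fills the annular volume.
v = Q / A

v ≈ 11.2 in/s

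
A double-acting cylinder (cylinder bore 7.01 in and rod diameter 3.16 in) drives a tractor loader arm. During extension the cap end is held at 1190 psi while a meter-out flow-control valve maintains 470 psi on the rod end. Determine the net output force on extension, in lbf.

Cap-side area A_cap = π/4 × (7.01 in)² = 38.59 in^2
Rod-side annular area A_ann = π/4 × (7.01² − 3.16²) = 30.75 in^2
Net thrust = P_cap·A_cap − P_rod·A_ann = 45930 lbf − 14450 lbf

F ≈ 31500 lbf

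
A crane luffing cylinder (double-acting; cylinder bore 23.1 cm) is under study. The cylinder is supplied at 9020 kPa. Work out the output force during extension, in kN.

Cap-side area A_cap = π/4 × (23.1 cm)² = 419.1 cm^2
F = P × A_cap = 9020 kPa × A_cap

F ≈ 378 kN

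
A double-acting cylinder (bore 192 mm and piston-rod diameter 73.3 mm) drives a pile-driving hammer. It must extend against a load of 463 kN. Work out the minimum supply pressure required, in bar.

P ≈ 160 bar

Cap-side area A_cap = π/4 × (192 mm)² = 28950 mm^2
P = F / A = 463 kN / A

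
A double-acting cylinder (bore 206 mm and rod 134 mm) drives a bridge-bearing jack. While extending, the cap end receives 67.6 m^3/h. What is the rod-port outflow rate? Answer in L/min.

Cap-side area A_cap = π/4 × (206 mm)² = 33330 mm^2
Rod-side annular area A_ann = π/4 × (206² − 134²) = 19230 mm^2
Piston speed v = Q_in/A_cap; rod-end outflow Q_out = v × A_ann = Q_in × A_ann/A_cap.

Q_out ≈ 650 L/min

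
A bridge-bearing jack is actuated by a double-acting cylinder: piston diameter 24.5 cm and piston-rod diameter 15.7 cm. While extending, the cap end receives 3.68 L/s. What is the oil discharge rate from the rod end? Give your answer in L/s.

Cap-side area A_cap = π/4 × (24.5 cm)² = 471.4 cm^2
Rod-side annular area A_ann = π/4 × (24.5² − 15.7²) = 277.8 cm^2
Piston speed v = Q_in/A_cap; rod-end outflow Q_out = v × A_ann = Q_in × A_ann/A_cap.

Q_out ≈ 2.17 L/s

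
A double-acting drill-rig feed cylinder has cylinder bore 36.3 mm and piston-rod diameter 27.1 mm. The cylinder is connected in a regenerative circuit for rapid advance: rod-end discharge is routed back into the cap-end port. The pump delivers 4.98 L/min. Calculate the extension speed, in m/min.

In regeneration the rod-end outflow joins the pump flow into the cap end, so the net volume the pump must supply per unit advance equals the rod cross-section area.
Rod cross-section A_rod = π/4 × (27.1 mm)² = 576.8 mm^2
v = Q_pump / A_rod

v ≈ 8.63 m/min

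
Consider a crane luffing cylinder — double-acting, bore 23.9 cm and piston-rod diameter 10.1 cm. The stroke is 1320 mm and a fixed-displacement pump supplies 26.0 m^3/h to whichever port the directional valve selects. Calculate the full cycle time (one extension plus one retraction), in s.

Cap-side area A_cap = π/4 × (23.9 cm)² = 448.6 cm^2
Rod-side annular area A_ann = π/4 × (23.9² − 10.1²) = 368.5 cm^2
t_ext = A_cap·L/Q = 8.200 s
t_ret = A_ann·L/Q = 6.735 s
t_cycle = t_ext + t_ret

t ≈ 14.9 s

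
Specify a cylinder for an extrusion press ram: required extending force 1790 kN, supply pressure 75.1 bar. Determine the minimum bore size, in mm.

D ≈ 551 mm

Extension force acts on the full piston face: F = P × (π/4)D².
D = √(4F / (πP)) = √(4 × 1790 kN / (π × 75.1 bar))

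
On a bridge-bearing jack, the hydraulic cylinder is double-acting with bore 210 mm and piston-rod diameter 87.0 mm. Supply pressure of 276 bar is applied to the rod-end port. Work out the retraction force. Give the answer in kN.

F ≈ 792 kN

Rod-side annular area A_ann = π/4 × (210² − 87.0²) = 28690 mm^2
On retraction the pressure acts on the annular area (bore minus rod).
F = P × A_ann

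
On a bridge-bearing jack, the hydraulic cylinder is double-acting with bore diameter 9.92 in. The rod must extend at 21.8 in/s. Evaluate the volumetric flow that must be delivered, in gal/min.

Q ≈ 438 gal/min

Cap-side area A_cap = π/4 × (9.92 in)² = 77.29 in^2
Q = A × v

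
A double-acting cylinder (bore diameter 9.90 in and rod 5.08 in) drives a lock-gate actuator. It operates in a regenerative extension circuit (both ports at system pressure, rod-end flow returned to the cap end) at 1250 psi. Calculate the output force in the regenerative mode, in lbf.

F ≈ 25300 lbf

With equal pressure on both faces, forces on the annular region cancel; the net push is pressure × rod cross-section.
Rod cross-section A_rod = π/4 × (5.08 in)² = 20.27 in^2
F = P × A_rod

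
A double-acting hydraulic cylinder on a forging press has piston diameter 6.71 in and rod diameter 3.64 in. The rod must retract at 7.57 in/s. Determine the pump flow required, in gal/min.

Rod-side annular area A_ann = π/4 × (6.71² − 3.64²) = 24.96 in^2
Q = A × v

Q ≈ 49.1 gal/min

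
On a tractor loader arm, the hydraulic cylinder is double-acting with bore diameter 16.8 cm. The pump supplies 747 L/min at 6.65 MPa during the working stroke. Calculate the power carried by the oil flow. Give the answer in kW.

W ≈ 82.8 kW

Hydraulic power = P × Q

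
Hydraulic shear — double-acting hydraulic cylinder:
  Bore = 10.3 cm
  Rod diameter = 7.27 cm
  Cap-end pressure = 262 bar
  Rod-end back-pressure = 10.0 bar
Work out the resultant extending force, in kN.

Cap-side area A_cap = π/4 × (10.3 cm)² = 83.32 cm^2
Rod-side annular area A_ann = π/4 × (10.3² − 7.27²) = 41.81 cm^2
Net thrust = P_cap·A_cap − P_rod·A_ann = 218.3 kN − 4.181 kN

F ≈ 214 kN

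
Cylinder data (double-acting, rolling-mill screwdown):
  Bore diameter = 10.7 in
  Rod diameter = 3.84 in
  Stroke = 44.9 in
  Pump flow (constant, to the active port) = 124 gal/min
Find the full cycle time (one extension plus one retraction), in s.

Cap-side area A_cap = π/4 × (10.7 in)² = 89.92 in^2
Rod-side annular area A_ann = π/4 × (10.7² − 3.84²) = 78.34 in^2
t_ext = A_cap·L/Q = 8.457 s
t_ret = A_ann·L/Q = 7.368 s
t_cycle = t_ext + t_ret

t ≈ 15.8 s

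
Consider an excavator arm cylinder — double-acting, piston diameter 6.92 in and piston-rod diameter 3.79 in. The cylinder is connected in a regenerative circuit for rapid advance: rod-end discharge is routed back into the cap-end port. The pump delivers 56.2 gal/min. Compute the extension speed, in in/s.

In regeneration the rod-end outflow joins the pump flow into the cap end, so the net volume the pump must supply per unit advance equals the rod cross-section area.
Rod cross-section A_rod = π/4 × (3.79 in)² = 11.28 in^2
v = Q_pump / A_rod

v ≈ 19.2 in/s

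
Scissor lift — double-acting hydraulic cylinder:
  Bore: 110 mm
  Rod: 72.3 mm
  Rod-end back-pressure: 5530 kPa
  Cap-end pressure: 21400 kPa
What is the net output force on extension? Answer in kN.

Cap-side area A_cap = π/4 × (110 mm)² = 9503 mm^2
Rod-side annular area A_ann = π/4 × (110² − 72.3²) = 5398 mm^2
Net thrust = P_cap·A_cap − P_rod·A_ann = 203.4 kN − 29.85 kN

F ≈ 174 kN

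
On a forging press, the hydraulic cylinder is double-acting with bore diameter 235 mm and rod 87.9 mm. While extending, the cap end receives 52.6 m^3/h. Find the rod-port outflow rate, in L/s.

Q_out ≈ 12.6 L/s

Cap-side area A_cap = π/4 × (235 mm)² = 43370 mm^2
Rod-side annular area A_ann = π/4 × (235² − 87.9²) = 37310 mm^2
Piston speed v = Q_in/A_cap; rod-end outflow Q_out = v × A_ann = Q_in × A_ann/A_cap.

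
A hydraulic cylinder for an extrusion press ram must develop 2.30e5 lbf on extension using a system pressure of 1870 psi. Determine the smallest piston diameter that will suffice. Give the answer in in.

D ≈ 12.5 in

Extension force acts on the full piston face: F = P × (π/4)D².
D = √(4F / (πP)) = √(4 × 2.30e5 lbf / (π × 1870 psi))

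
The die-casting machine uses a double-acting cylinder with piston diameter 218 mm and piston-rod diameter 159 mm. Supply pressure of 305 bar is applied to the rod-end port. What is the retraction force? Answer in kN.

F ≈ 533 kN

Rod-side annular area A_ann = π/4 × (218² − 159²) = 17470 mm^2
On retraction the pressure acts on the annular area (bore minus rod).
F = P × A_ann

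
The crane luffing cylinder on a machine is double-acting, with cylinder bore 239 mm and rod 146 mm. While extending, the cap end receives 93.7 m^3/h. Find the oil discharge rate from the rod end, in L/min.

Q_out ≈ 979 L/min

Cap-side area A_cap = π/4 × (239 mm)² = 44860 mm^2
Rod-side annular area A_ann = π/4 × (239² − 146²) = 28120 mm^2
Piston speed v = Q_in/A_cap; rod-end outflow Q_out = v × A_ann = Q_in × A_ann/A_cap.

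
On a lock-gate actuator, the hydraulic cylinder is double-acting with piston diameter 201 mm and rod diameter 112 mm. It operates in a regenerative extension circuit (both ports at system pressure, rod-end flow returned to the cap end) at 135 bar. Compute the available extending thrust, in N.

With equal pressure on both faces, forces on the annular region cancel; the net push is pressure × rod cross-section.
Rod cross-section A_rod = π/4 × (112 mm)² = 9852 mm^2
F = P × A_rod

F ≈ 1.33e5 N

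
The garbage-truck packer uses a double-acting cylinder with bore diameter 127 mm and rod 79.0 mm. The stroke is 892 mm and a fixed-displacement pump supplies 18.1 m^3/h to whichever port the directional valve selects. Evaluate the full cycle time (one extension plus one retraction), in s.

t ≈ 3.63 s

Cap-side area A_cap = π/4 × (127 mm)² = 12670 mm^2
Rod-side annular area A_ann = π/4 × (127² − 79.0²) = 7766 mm^2
t_ext = A_cap·L/Q = 2.247 s
t_ret = A_ann·L/Q = 1.378 s
t_cycle = t_ext + t_ret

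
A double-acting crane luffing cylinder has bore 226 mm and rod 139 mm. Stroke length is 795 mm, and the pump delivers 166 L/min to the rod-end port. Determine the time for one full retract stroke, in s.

Rod-side annular area A_ann = π/4 × (226² − 139²) = 24940 mm^2
Swept volume V = A × L; t = V / Q = A·L / Q

t ≈ 7.17 s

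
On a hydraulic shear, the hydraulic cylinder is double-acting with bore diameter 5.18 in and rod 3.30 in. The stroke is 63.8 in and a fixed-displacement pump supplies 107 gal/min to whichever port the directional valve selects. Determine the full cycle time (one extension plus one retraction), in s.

Cap-side area A_cap = π/4 × (5.18 in)² = 21.07 in^2
Rod-side annular area A_ann = π/4 × (5.18² − 3.30²) = 12.52 in^2
t_ext = A_cap·L/Q = 3.264 s
t_ret = A_ann·L/Q = 1.939 s
t_cycle = t_ext + t_ret

t ≈ 5.20 s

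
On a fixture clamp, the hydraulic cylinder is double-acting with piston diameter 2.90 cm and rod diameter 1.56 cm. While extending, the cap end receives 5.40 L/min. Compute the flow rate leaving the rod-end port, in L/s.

Cap-side area A_cap = π/4 × (2.90 cm)² = 6.605 cm^2
Rod-side annular area A_ann = π/4 × (2.90² − 1.56²) = 4.694 cm^2
Piston speed v = Q_in/A_cap; rod-end outflow Q_out = v × A_ann = Q_in × A_ann/A_cap.

Q_out ≈ 0.0640 L/s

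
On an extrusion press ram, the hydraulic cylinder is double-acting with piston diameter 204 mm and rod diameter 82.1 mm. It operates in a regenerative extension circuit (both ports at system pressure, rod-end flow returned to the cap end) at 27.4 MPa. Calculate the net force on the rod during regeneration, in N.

With equal pressure on both faces, forces on the annular region cancel; the net push is pressure × rod cross-section.
Rod cross-section A_rod = π/4 × (82.1 mm)² = 5294 mm^2
F = P × A_rod

F ≈ 1.45e5 N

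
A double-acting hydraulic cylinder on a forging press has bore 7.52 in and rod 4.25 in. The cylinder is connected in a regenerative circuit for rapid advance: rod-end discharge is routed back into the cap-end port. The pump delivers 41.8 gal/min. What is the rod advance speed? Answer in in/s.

v ≈ 11.3 in/s

In regeneration the rod-end outflow joins the pump flow into the cap end, so the net volume the pump must supply per unit advance equals the rod cross-section area.
Rod cross-section A_rod = π/4 × (4.25 in)² = 14.19 in^2
v = Q_pump / A_rod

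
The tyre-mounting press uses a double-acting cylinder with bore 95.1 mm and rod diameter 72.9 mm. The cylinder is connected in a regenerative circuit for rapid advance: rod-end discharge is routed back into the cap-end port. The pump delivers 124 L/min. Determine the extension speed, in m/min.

In regeneration the rod-end outflow joins the pump flow into the cap end, so the net volume the pump must supply per unit advance equals the rod cross-section area.
Rod cross-section A_rod = π/4 × (72.9 mm)² = 4174 mm^2
v = Q_pump / A_rod

v ≈ 29.7 m/min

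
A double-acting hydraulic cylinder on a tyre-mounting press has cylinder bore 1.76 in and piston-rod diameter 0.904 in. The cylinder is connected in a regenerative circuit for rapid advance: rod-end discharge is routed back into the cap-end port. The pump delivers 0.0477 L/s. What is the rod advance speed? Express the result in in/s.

v ≈ 4.54 in/s

In regeneration the rod-end outflow joins the pump flow into the cap end, so the net volume the pump must supply per unit advance equals the rod cross-section area.
Rod cross-section A_rod = π/4 × (0.904 in)² = 0.6418 in^2
v = Q_pump / A_rod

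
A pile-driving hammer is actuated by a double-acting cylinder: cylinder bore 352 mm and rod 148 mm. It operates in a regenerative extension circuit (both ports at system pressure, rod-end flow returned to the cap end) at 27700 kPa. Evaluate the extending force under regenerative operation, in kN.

F ≈ 477 kN

With equal pressure on both faces, forces on the annular region cancel; the net push is pressure × rod cross-section.
Rod cross-section A_rod = π/4 × (148 mm)² = 17200 mm^2
F = P × A_rod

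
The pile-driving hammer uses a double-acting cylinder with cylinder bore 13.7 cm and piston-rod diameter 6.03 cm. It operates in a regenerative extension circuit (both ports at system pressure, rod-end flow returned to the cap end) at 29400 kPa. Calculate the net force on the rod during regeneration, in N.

With equal pressure on both faces, forces on the annular region cancel; the net push is pressure × rod cross-section.
Rod cross-section A_rod = π/4 × (6.03 cm)² = 28.56 cm^2
F = P × A_rod

F ≈ 84000 N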